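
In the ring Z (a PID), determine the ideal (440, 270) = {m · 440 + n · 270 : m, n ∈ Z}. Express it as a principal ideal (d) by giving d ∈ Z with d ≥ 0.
(440, 270) = (10); d = 10

In the PID Z, (a, b) is generated by gcd(a, b). Compute gcd(440, 270) with the extended Euclidean algorithm, tracking rows (r, s, t) with s·440 + t·270 = r:
  row A: (440, 1, 0)   [1·440 + 0·270 = 440]
  row B: (270, 0, 1)   [0·440 + 1·270 = 270]
  440 = 1·270 + 170   → row C = row A − 1·row B = (170, 1, −1)   [check: 1·440 − 1·270 = 170]
  270 = 1·170 + 100   → row D = row B − 1·row C = (100, −1, 2)   [check: −1·440 + 2·270 = 100]
  170 = 1·100 + 70   → row E = row C − 1·row D = (70, 2, −3)   [check: 2·440 − 3·270 = 70]
  100 = 1·70 + 30   → row F = row D − 1·row E = (30, −3, 5)   [check: −3·440 + 5·270 = 30]
  70 = 2·30 + 10   → row G = row E − 2·row F = (10, 8, −13)   [check: 8·440 − 13·270 = 10]
  30 = 3·10 + 0   → remainder 0, stop. gcd = 10 (last nonzero row G).
So gcd(440, 270) = 10, with Bézout identity 8·440 − 13·270 = 10. Containment (⊇): the Bézout identity exhibits 10 as an element of (440, 270), giving (10) ⊆ (440, 270). Containment (⊆): since 10 | 440 and 10 | 270 (440 = 10·44, 270 = 10·27), every Z-linear combination of 440 and 270 is divisible by 10, so (440, 270) ⊆ (10). Therefore (440, 270) = (10), d = 10.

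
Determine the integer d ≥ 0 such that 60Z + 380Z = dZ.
(60, 380) = (20); d = 20

In the PID Z, (a, b) is generated by gcd(a, b). Compute gcd(380, 60) with the extended Euclidean algorithm, tracking rows (r, s, t) with s·380 + t·60 = r:
  row A: (380, 1, 0)   [1·380 + 0·60 = 380]
  row B: (60, 0, 1)   [0·380 + 1·60 = 60]
  380 = 6·60 + 20   → row C = row A − 6·row B = (20, 1, −6)   [check: 1·380 − 6·60 = 20]
  60 = 3·20 + 0   → remainder 0, stop. gcd = 20 (last nonzero row C).
So gcd(60, 380) = 20, with Bézout identity 1·380 − 6·60 = 20. Containment (⊇): the Bézout identity exhibits 20 as an element of (60, 380), giving (20) ⊆ (60, 380). Containment (⊆): since 20 | 60 and 20 | 380 (60 = 20·3, 380 = 20·19), every Z-linear combination of 60 and 380 is divisible by 20, so (60, 380) ⊆ (20). Therefore (60, 380) = (20), d = 20.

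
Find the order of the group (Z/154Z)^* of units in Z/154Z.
|(Z/154Z)^*| = 60

(Z/154Z)^* consists of the classes a with gcd(a, 154) = 1, so its order is φ(154). φ is multiplicative, with φ(p^e) = p^e − p^(e−1). Factorise 154 = 2 · 7 · 11. Then
  φ(154) = (2 − 1) · (7 − 1) · (11 − 1) = 1 · 6 · 10 = 60.
Thus |(Z/154Z)^*| = 60.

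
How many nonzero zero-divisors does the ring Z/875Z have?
Z/875Z has 274 nonzero zero-divisors

In Z/875Z each nonzero element is either a unit (gcd with 875 is 1) or a zero-divisor (gcd > 1). The number of units is φ(875): factorise 875 = 5^3 · 7, so φ(875) = (5^3 − 5^2) · (7 − 1) = 100 · 6 = 600. The nonzero elements number 875 − 1 = 874. Hence the nonzero zero-divisors number 874 − 600 = 274.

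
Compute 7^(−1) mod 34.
Apply the extended Euclidean algorithm to (34, 7), tracking rows (r, s, t) with s·34 + t·7 = r. Each division r_prev = q·r_cur + r_new produces the new row as (previous row) − q·(current row):
  row A: (34, 1, 0)   [1·34 + 0·7 = 34]
  row B: (7, 0, 1)   [0·34 + 1·7 = 7]
  34 = 4·7 + 6   → row C = row A − 4·row B = (6, 1, −4)   [check: 1·34 − 4·7 = 6]
  7 = 1·6 + 1   → row D = row B − 1·row C = (1, −1, 5)   [check: −1·34 + 5·7 = 1]
  6 = 6·1 + 0   → remainder 0, stop. gcd = 1 (last nonzero row D).
The gcd is 1, so 7 is invertible mod 34. The last nonzero row gives −1·34 + 5·7 = 1, so t = 5. So 7^(−1) ≡ 5 (mod 34). Verify: 7 · 5 = 35 ≡ 1 (mod 34). ✓

Final answer: 7^(−1) ≡ 5 (mod 34)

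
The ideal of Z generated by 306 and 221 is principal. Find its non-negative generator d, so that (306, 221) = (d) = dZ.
(306, 221) = (17); d = 17

In the PID Z, (a, b) is generated by gcd(a, b). Compute gcd(306, 221) with the extended Euclidean algorithm, tracking rows (r, s, t) with s·306 + t·221 = r:
  row A: (306, 1, 0)   [1·306 + 0·221 = 306]
  row B: (221, 0, 1)   [0·306 + 1·221 = 221]
  306 = 1·221 + 85   → row C = row A − 1·row B = (85, 1, −1)   [check: 1·306 − 1·221 = 85]
  221 = 2·85 + 51   → row D = row B − 2·row C = (51, −2, 3)   [check: −2·306 + 3·221 = 51]
  85 = 1·51 + 34   → row E = row C − 1·row D = (34, 3, −4)   [check: 3·306 − 4·221 = 34]
  51 = 1·34 + 17   → row F = row D − 1·row E = (17, −5, 7)   [check: −5·306 + 7·221 = 17]
  34 = 2·17 + 0   → remainder 0, stop. gcd = 17 (last nonzero row F).
So gcd(306, 221) = 17, with Bézout identity −5·306 + 7·221 = 17. Containment (⊇): the Bézout identity exhibits 17 as an element of (306, 221), giving (17) ⊆ (306, 221). Containment (⊆): since 17 | 306 and 17 | 221 (306 = 17·18, 221 = 17·13), every Z-linear combination of 306 and 221 is divisible by 17, so (306, 221) ⊆ (17). Therefore (306, 221) = (17), d = 17.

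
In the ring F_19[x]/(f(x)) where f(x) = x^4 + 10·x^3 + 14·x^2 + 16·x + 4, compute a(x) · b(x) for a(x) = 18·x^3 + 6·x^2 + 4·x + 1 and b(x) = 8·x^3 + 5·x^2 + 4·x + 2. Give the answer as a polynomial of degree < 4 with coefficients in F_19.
a · b ≡ 12·x^3 + 17·x^2 + 7·x + 5 (mod f(x))

Multiply as integer polynomials: a · b = 144·x^6 + 138·x^5 + 134·x^4 + 88·x^3 + 33·x^2 + 12·x + 2. Reducing coefficients mod 19: a · b ≡ 11·x^6 + 5·x^5 + x^4 + 12·x^3 + 14·x^2 + 12·x + 2. Now divide by f(x) = x^4 + 10·x^3 + 14·x^2 + 16·x + 4 in F_19[x], eliminating the leading term at each step:
  leading term 11·x^6: subtract (11·x^2)·f(x) = 11·x^6 + 15·x^5 + 2·x^4 + 5·x^3 + 6·x^2, leaving 9·x^5 + 18·x^4 + 7·x^3 + 8·x^2 + 12·x + 2 (coefficients mod 19)
  leading term 9·x^5: subtract (9·x)·f(x) = 9·x^5 + 14·x^4 + 12·x^3 + 11·x^2 + 17·x, leaving 4·x^4 + 14·x^3 + 16·x^2 + 14·x + 2 (coefficients mod 19)
  leading term 4·x^4: subtract (4)·f(x) = 4·x^4 + 2·x^3 + 18·x^2 + 7·x + 16, leaving 12·x^3 + 17·x^2 + 7·x + 5 (coefficients mod 19)
The degree is now < 4, so this is the remainder. Hence a · b ≡ 12·x^3 + 17·x^2 + 7·x + 5 in F_19[x]/(f).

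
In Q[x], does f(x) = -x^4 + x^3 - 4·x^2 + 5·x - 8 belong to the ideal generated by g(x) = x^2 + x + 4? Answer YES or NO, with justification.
In Q[x] the ideal (g) consists of all multiples of g, so f ∈ (g) iff g | f, i.e. iff the remainder of f on division by g is 0. Divide f by g (g is monic, so eliminate the leading term of the running remainder at each step):
  leading term -x^4: subtract (-x^2)·g(x) = -x^4 - x^3 - 4·x^2, leaving 2·x^3 + 5·x - 8
  leading term 2·x^3: subtract (2·x)·g(x) = 2·x^3 + 2·x^2 + 8·x, leaving -2·x^2 - 3·x - 8
  leading term -2·x^2: subtract (-2)·g(x) = -2·x^2 - 2·x - 8, leaving -x
The remainder r(x) = -x ≠ 0 (and deg r < deg g), so g ∤ f, i.e. f ∉ (g).

Final answer: NO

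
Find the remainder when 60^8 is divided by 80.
Use repeated squaring. Binary(8) = 1000. Walk through the bits of the exponent 8 left-to-right: at each bit after the leading one, square the running value, then multiply by 60 if the bit is 1 (always reducing mod 80):
  bit 1 = 1 (leading): start with 60.
  bit 2 = 0: square 60^2 = 3600 ≡ 0 (mod 80).
  bit 3 = 0: square 0^2 = 0 (mod 80).
  bit 4 = 0: square 0^2 = 0 (mod 80).
Final value: 60^8 ≡ 0 (mod 80).

Final answer: 0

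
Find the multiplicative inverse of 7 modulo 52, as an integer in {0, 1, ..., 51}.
7^(−1) ≡ 15 (mod 52)

Apply the extended Euclidean algorithm to (52, 7), tracking rows (r, s, t) with s·52 + t·7 = r. Each division r_prev = q·r_cur + r_new produces the new row as (previous row) − q·(current row):
  row A: (52, 1, 0)   [1·52 + 0·7 = 52]
  row B: (7, 0, 1)   [0·52 + 1·7 = 7]
  52 = 7·7 + 3   → row C = row A − 7·row B = (3, 1, −7)   [check: 1·52 − 7·7 = 3]
  7 = 2·3 + 1   → row D = row B − 2·row C = (1, −2, 15)   [check: −2·52 + 15·7 = 1]
  3 = 3·1 + 0   → remainder 0, stop. gcd = 1 (last nonzero row D).
The gcd is 1, so 7 is invertible mod 52. The last nonzero row gives −2·52 + 15·7 = 1, so t = 15. So 7^(−1) ≡ 15 (mod 52). Verify: 7 · 15 = 105 ≡ 1 (mod 52). ✓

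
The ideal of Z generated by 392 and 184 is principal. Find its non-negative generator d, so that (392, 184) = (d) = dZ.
In the PID Z, (a, b) is generated by gcd(a, b). Compute gcd(392, 184) with the extended Euclidean algorithm, tracking rows (r, s, t) with s·392 + t·184 = r:
  row A: (392, 1, 0)   [1·392 + 0·184 = 392]
  row B: (184, 0, 1)   [0·392 + 1·184 = 184]
  392 = 2·184 + 24   → row C = row A − 2·row B = (24, 1, −2)   [check: 1·392 − 2·184 = 24]
  184 = 7·24 + 16   → row D = row B − 7·row C = (16, −7, 15)   [check: −7·392 + 15·184 = 16]
  24 = 1·16 + 8   → row E = row C − 1·row D = (8, 8, −17)   [check: 8·392 − 17·184 = 8]
  16 = 2·8 + 0   → remainder 0, stop. gcd = 8 (last nonzero row E).
So gcd(392, 184) = 8, with Bézout identity 8·392 − 17·184 = 8. Containment (⊇): the Bézout identity exhibits 8 as an element of (392, 184), giving (8) ⊆ (392, 184). Containment (⊆): since 8 | 392 and 8 | 184 (392 = 8·49, 184 = 8·23), every Z-linear combination of 392 and 184 is divisible by 8, so (392, 184) ⊆ (8). Therefore (392, 184) = (8), d = 8.

Final answer: (392, 184) = (8); d = 8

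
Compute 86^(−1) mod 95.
86^(−1) ≡ 21 (mod 95)

Apply the extended Euclidean algorithm to (95, 86), tracking rows (r, s, t) with s·95 + t·86 = r. Each division r_prev = q·r_cur + r_new produces the new row as (previous row) − q·(current row):
  row A: (95, 1, 0)   [1·95 + 0·86 = 95]
  row B: (86, 0, 1)   [0·95 + 1·86 = 86]
  95 = 1·86 + 9   → row C = row A − 1·row B = (9, 1, −1)   [check: 1·95 − 1·86 = 9]
  86 = 9·9 + 5   → row D = row B − 9·row C = (5, −9, 10)   [check: −9·95 + 10·86 = 5]
  9 = 1·5 + 4   → row E = row C − 1·row D = (4, 10, −11)   [check: 10·95 − 11·86 = 4]
  5 = 1·4 + 1   → row F = row D − 1·row E = (1, −19, 21)   [check: −19·95 + 21·86 = 1]
  4 = 4·1 + 0   → remainder 0, stop. gcd = 1 (last nonzero row F).
The gcd is 1, so 86 is invertible mod 95. The last nonzero row gives −19·95 + 21·86 = 1, so t = 21. So 86^(−1) ≡ 21 (mod 95). Verify: 86 · 21 = 1806 ≡ 1 (mod 95). ✓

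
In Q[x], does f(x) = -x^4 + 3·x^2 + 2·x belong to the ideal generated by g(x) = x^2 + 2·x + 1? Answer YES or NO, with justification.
In Q[x] the ideal (g) consists of all multiples of g, so f ∈ (g) iff g | f, i.e. iff the remainder of f on division by g is 0. Divide f by g (g is monic, so eliminate the leading term of the running remainder at each step):
  leading term -x^4: subtract (-x^2)·g(x) = -x^4 - 2·x^3 - x^2, leaving 2·x^3 + 4·x^2 + 2·x
  leading term 2·x^3: subtract (2·x)·g(x) = 2·x^3 + 4·x^2 + 2·x, leaving 0
The remainder is 0, so f(x) = g(x) · h(x) with h(x) = -x^2 + 2·x. Hence g | f, i.e. f ∈ (g).

Final answer: YES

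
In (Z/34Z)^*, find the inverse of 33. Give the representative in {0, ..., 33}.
Apply the extended Euclidean algorithm to (34, 33), tracking rows (r, s, t) with s·34 + t·33 = r. Each division r_prev = q·r_cur + r_new produces the new row as (previous row) − q·(current row):
  row A: (34, 1, 0)   [1·34 + 0·33 = 34]
  row B: (33, 0, 1)   [0·34 + 1·33 = 33]
  34 = 1·33 + 1   → row C = row A − 1·row B = (1, 1, −1)   [check: 1·34 − 1·33 = 1]
  33 = 33·1 + 0   → remainder 0, stop. gcd = 1 (last nonzero row C).
The gcd is 1, so 33 is invertible mod 34. The last nonzero row gives 1·34 − 1·33 = 1, so t = −1. So 33^(−1) ≡ −1 ≡ 33 (mod 34). Verify: 33 · 33 = 1089 ≡ 1 (mod 34). ✓

Final answer: 33^(−1) ≡ 33 (mod 34)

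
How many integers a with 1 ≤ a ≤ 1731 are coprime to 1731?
1152

The number of a ∈ {1, ..., 1731} with gcd(a, 1731) = 1 is by definition Euler's totient φ(1731). φ is multiplicative, with φ(p^e) = p^e − p^(e−1). Factorise 1731 = 3 · 577. Then
  φ(1731) = (3 − 1) · (577 − 1) = 2 · 576 = 1152.
So there are 1152 such integers.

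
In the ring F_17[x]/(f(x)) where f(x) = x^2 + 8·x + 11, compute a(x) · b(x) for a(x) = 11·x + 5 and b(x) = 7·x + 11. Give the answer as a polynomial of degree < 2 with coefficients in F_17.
a · b ≡ 16·x + 7 (mod f(x))

Multiply as integer polynomials: a · b = 77·x^2 + 156·x + 55. Reducing coefficients mod 17: a · b ≡ 9·x^2 + 3·x + 4. Now divide by f(x) = x^2 + 8·x + 11 in F_17[x], eliminating the leading term at each step:
  leading term 9·x^2: subtract (9)·f(x) = 9·x^2 + 4·x + 14, leaving 16·x + 7 (coefficients mod 17)
The degree is now < 2, so this is the remainder. Hence a · b ≡ 16·x + 7 in F_17[x]/(f).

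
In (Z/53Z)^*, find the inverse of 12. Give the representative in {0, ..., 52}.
Apply the extended Euclidean algorithm to (53, 12), tracking rows (r, s, t) with s·53 + t·12 = r. Each division r_prev = q·r_cur + r_new produces the new row as (previous row) − q·(current row):
  row A: (53, 1, 0)   [1·53 + 0·12 = 53]
  row B: (12, 0, 1)   [0·53 + 1·12 = 12]
  53 = 4·12 + 5   → row C = row A − 4·row B = (5, 1, −4)   [check: 1·53 − 4·12 = 5]
  12 = 2·5 + 2   → row D = row B − 2·row C = (2, −2, 9)   [check: −2·53 + 9·12 = 2]
  5 = 2·2 + 1   → row E = row C − 2·row D = (1, 5, −22)   [check: 5·53 − 22·12 = 1]
  2 = 2·1 + 0   → remainder 0, stop. gcd = 1 (last nonzero row E).
The gcd is 1, so 12 is invertible mod 53. The last nonzero row gives 5·53 − 22·12 = 1, so t = −22. So 12^(−1) ≡ −22 ≡ 31 (mod 53). Verify: 12 · 31 = 372 ≡ 1 (mod 53). ✓

Final answer: 12^(−1) ≡ 31 (mod 53)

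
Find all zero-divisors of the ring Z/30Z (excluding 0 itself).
An element a ∈ Z/30Z (with a ≠ 0) is a zero-divisor iff gcd(a, 30) > 1 (because a is a unit precisely when gcd(a, n) = 1, and in Z/nZ every nonzero, non-unit element is a zero-divisor). Scan a = 1, ..., 29 and keep those with gcd(a, 30) > 1:
  gcd(2, 30) = 2, gcd(3, 30) = 3, gcd(4, 30) = 2, gcd(5, 30) = 5, gcd(6, 30) = 6, gcd(8, 30) = 2, gcd(9, 30) = 3, gcd(10, 30) = 10, gcd(12, 30) = 6, gcd(14, 30) = 2, gcd(15, 30) = 15, gcd(16, 30) = 2, gcd(18, 30) = 6, gcd(20, 30) = 10, gcd(21, 30) = 3, gcd(22, 30) = 2, gcd(24, 30) = 6, gcd(25, 30) = 5, gcd(26, 30) = 2, gcd(27, 30) = 3, gcd(28, 30) = 2.
All other a ∈ {1, ..., 29} have gcd(a, 30) = 1 and are units. So the nonzero zero-divisors are exactly the 21 values of a appearing in this scan.

Final answer: nonzero zero-divisors of Z/30Z = {2, 3, 4, 5, 6, 8, 9, 10, 12, 14, 15, 16, 18, 20, 21, 22, 24, 25, 26, 27, 28}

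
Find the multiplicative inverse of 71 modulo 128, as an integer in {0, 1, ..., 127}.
71^(−1) ≡ 119 (mod 128)

Apply the extended Euclidean algorithm to (128, 71), tracking rows (r, s, t) with s·128 + t·71 = r. Each division r_prev = q·r_cur + r_new produces the new row as (previous row) − q·(current row):
  row A: (128, 1, 0)   [1·128 + 0·71 = 128]
  row B: (71, 0, 1)   [0·128 + 1·71 = 71]
  128 = 1·71 + 57   → row C = row A − 1·row B = (57, 1, −1)   [check: 1·128 − 1·71 = 57]
  71 = 1·57 + 14   → row D = row B − 1·row C = (14, −1, 2)   [check: −1·128 + 2·71 = 14]
  57 = 4·14 + 1   → row E = row C − 4·row D = (1, 5, −9)   [check: 5·128 − 9·71 = 1]
  14 = 14·1 + 0   → remainder 0, stop. gcd = 1 (last nonzero row E).
The gcd is 1, so 71 is invertible mod 128. The last nonzero row gives 5·128 − 9·71 = 1, so t = −9. So 71^(−1) ≡ −9 ≡ 119 (mod 128). Verify: 71 · 119 = 8449 ≡ 1 (mod 128). ✓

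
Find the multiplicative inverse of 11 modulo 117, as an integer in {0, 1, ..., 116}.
11^(−1) ≡ 32 (mod 117)

Apply the extended Euclidean algorithm to (117, 11), tracking rows (r, s, t) with s·117 + t·11 = r. Each division r_prev = q·r_cur + r_new produces the new row as (previous row) − q·(current row):
  row A: (117, 1, 0)   [1·117 + 0·11 = 117]
  row B: (11, 0, 1)   [0·117 + 1·11 = 11]
  117 = 10·11 + 7   → row C = row A − 10·row B = (7, 1, −10)   [check: 1·117 − 10·11 = 7]
  11 = 1·7 + 4   → row D = row B − 1·row C = (4, −1, 11)   [check: −1·117 + 11·11 = 4]
  7 = 1·4 + 3   → row E = row C − 1·row D = (3, 2, −21)   [check: 2·117 − 21·11 = 3]
  4 = 1·3 + 1   → row F = row D − 1·row E = (1, −3, 32)   [check: −3·117 + 32·11 = 1]
  3 = 3·1 + 0   → remainder 0, stop. gcd = 1 (last nonzero row F).
The gcd is 1, so 11 is invertible mod 117. The last nonzero row gives −3·117 + 32·11 = 1, so t = 32. So 11^(−1) ≡ 32 (mod 117). Verify: 11 · 32 = 352 ≡ 1 (mod 117). ✓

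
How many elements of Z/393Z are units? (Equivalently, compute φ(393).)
An element a ∈ Z/393Z is a unit iff gcd(a, 393) = 1, so the number of units is φ(393). φ is multiplicative, with φ(p^e) = p^e − p^(e−1). Factorise 393 = 3 · 131. Then
  φ(393) = (3 − 1) · (131 − 1) = 2 · 130 = 260.

Final answer: Z/393Z has φ(393) = 260 units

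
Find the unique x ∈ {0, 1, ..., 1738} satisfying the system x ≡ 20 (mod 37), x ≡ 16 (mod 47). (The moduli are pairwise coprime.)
x ≡ 1426 (mod 1739); the representative in [0, 1739) is 1426

The moduli 37, 47 are pairwise coprime, so by the CRT there is a unique solution mod 37·47 = 1739.
Solve by successive substitution. Start with x ≡ 20 (mod 37).
  Combine with x ≡ 16 (mod 47): write x = 20 + 37·t and require 20 + 37·t ≡ 16 (mod 47), i.e. 37·t ≡ 16 − 20 ≡ 43 (mod 47). Since 37^(−1) ≡ 14 (mod 47), t ≡ 14·43 ≡ 38 (mod 47). So x ≡ 20 + 37·38 = 1426 (mod 1739).
Unique solution in [0, 1739): x = 1426.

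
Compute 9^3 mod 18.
Use repeated squaring. Binary(3) = 11. Walk through the bits of the exponent 3 left-to-right: at each bit after the leading one, square the running value, then multiply by 9 if the bit is 1 (always reducing mod 18):
  bit 1 = 1 (leading): start with 9.
  bit 2 = 1: square 9^2 = 81 ≡ 9; bit is 1, so multiply 9·9 = 81 ≡ 9 (mod 18).
Final value: 9^3 ≡ 9 (mod 18).

Final answer: 9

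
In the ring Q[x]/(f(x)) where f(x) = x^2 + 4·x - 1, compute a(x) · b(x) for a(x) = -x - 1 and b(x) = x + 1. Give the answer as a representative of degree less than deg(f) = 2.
a · b ≡ 2·x - 2 (mod f(x))

First multiply in Q[x] without reducing: a · b = -x^2 - 2·x - 1. Now divide by f(x) = x^2 + 4·x - 1, eliminating the leading term at each step:
  leading term -x^2: subtract (-1)·f(x) = -x^2 - 4·x + 1, leaving 2·x - 2
The degree is now < 2, so this is the remainder. Hence a · b ≡ 2·x - 2 in Q[x]/(f).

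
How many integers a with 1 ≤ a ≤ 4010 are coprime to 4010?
The number of a ∈ {1, ..., 4010} with gcd(a, 4010) = 1 is by definition Euler's totient φ(4010). φ is multiplicative, with φ(p^e) = p^e − p^(e−1). Factorise 4010 = 2 · 5 · 401. Then
  φ(4010) = (2 − 1) · (5 − 1) · (401 − 1) = 1 · 4 · 400 = 1600.
So there are 1600 such integers.

Final answer: 1600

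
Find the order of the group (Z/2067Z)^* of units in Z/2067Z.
|(Z/2067Z)^*| = 1248

(Z/2067Z)^* consists of the classes a with gcd(a, 2067) = 1, so its order is φ(2067). φ is multiplicative, with φ(p^e) = p^e − p^(e−1). Factorise 2067 = 3 · 13 · 53. Then
  φ(2067) = (3 − 1) · (13 − 1) · (53 − 1) = 2 · 12 · 52 = 1248.
Thus |(Z/2067Z)^*| = 1248.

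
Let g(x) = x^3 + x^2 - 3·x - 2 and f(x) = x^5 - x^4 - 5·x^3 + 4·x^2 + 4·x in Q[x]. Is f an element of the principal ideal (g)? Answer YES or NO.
In Q[x] the ideal (g) consists of all multiples of g, so f ∈ (g) iff g | f, i.e. iff the remainder of f on division by g is 0. Divide f by g (g is monic, so eliminate the leading term of the running remainder at each step):
  leading term x^5: subtract (x^2)·g(x) = x^5 + x^4 - 3·x^3 - 2·x^2, leaving -2·x^4 - 2·x^3 + 6·x^2 + 4·x
  leading term -2·x^4: subtract (-2·x)·g(x) = -2·x^4 - 2·x^3 + 6·x^2 + 4·x, leaving 0
The remainder is 0, so f(x) = g(x) · h(x) with h(x) = x^2 - 2·x. Hence g | f, i.e. f ∈ (g).

Final answer: YES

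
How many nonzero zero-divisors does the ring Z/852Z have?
Z/852Z has 571 nonzero zero-divisors

In Z/852Z each nonzero element is either a unit (gcd with 852 is 1) or a zero-divisor (gcd > 1). The number of units is φ(852): factorise 852 = 2^2 · 3 · 71, so φ(852) = (2^2 − 2^1) · (3 − 1) · (71 − 1) = 2 · 2 · 70 = 280. The nonzero elements number 852 − 1 = 851. Hence the nonzero zero-divisors number 851 − 280 = 571.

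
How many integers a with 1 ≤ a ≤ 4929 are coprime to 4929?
The number of a ∈ {1, ..., 4929} with gcd(a, 4929) = 1 is by definition Euler's totient φ(4929). φ is multiplicative, with φ(p^e) = p^e − p^(e−1). Factorise 4929 = 3 · 31 · 53. Then
  φ(4929) = (3 − 1) · (31 − 1) · (53 − 1) = 2 · 30 · 52 = 3120.
So there are 3120 such integers.

Final answer: 3120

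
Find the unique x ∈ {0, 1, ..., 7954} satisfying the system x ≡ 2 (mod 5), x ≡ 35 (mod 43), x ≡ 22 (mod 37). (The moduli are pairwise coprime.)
The moduli 5, 43, 37 are pairwise coprime, so by the CRT there is a unique solution mod 5·43·37 = 7955.
Solve by successive substitution. Start with x ≡ 2 (mod 5).
  Combine with x ≡ 35 (mod 43): write x = 2 + 5·t and require 2 + 5·t ≡ 35 (mod 43), i.e. 5·t ≡ 35 − 2 ≡ 33 (mod 43). Since 5^(−1) ≡ 26 (mod 43), t ≡ 26·33 ≡ 41 (mod 43). So x ≡ 2 + 5·41 = 207 (mod 215).
  Combine with x ≡ 22 (mod 37): write x = 207 + 215·t and require 207 + 215·t ≡ 22 (mod 37), i.e. 215·t ≡ 22 − 207 ≡ 0 (mod 37). Since 215^(−1) ≡ 21 (mod 37) (215 ≡ 30 (mod 37)), t ≡ 21·0 ≡ 0 (mod 37). So x ≡ 207 + 215·0 = 207 (mod 7955).
Unique solution in [0, 7955): x = 207.

Final answer: x ≡ 207 (mod 7955); the representative in [0, 7955) is 207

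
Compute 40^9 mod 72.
64

Use repeated squaring. Binary(9) = 1001. Walk through the bits of the exponent 9 left-to-right: at each bit after the leading one, square the running value, then multiply by 40 if the bit is 1 (always reducing mod 72):
  bit 1 = 1 (leading): start with 40.
  bit 2 = 0: square 40^2 = 1600 ≡ 16 (mod 72).
  bit 3 = 0: square 16^2 = 256 ≡ 40 (mod 72).
  bit 4 = 1: square 40^2 = 1600 ≡ 16; bit is 1, so multiply 16·40 = 640 ≡ 64 (mod 72).
Final value: 40^9 ≡ 64 (mod 72).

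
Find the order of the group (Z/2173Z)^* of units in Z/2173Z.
|(Z/2173Z)^*| = 2080

(Z/2173Z)^* consists of the classes a with gcd(a, 2173) = 1, so its order is φ(2173). φ is multiplicative, with φ(p^e) = p^e − p^(e−1). Factorise 2173 = 41 · 53. Then
  φ(2173) = (41 − 1) · (53 − 1) = 40 · 52 = 2080.
Thus |(Z/2173Z)^*| = 2080.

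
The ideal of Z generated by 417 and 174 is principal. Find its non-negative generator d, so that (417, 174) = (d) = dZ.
In the PID Z, (a, b) is generated by gcd(a, b). Compute gcd(417, 174) with the extended Euclidean algorithm, tracking rows (r, s, t) with s·417 + t·174 = r:
  row A: (417, 1, 0)   [1·417 + 0·174 = 417]
  row B: (174, 0, 1)   [0·417 + 1·174 = 174]
  417 = 2·174 + 69   → row C = row A − 2·row B = (69, 1, −2)   [check: 1·417 − 2·174 = 69]
  174 = 2·69 + 36   → row D = row B − 2·row C = (36, −2, 5)   [check: −2·417 + 5·174 = 36]
  69 = 1·36 + 33   → row E = row C − 1·row D = (33, 3, −7)   [check: 3·417 − 7·174 = 33]
  36 = 1·33 + 3   → row F = row D − 1·row E = (3, −5, 12)   [check: −5·417 + 12·174 = 3]
  33 = 11·3 + 0   → remainder 0, stop. gcd = 3 (last nonzero row F).
So gcd(417, 174) = 3, with Bézout identity −5·417 + 12·174 = 3. Containment (⊇): the Bézout identity exhibits 3 as an element of (417, 174), giving (3) ⊆ (417, 174). Containment (⊆): since 3 | 417 and 3 | 174 (417 = 3·139, 174 = 3·58), every Z-linear combination of 417 and 174 is divisible by 3, so (417, 174) ⊆ (3). Therefore (417, 174) = (3), d = 3.

Final answer: (417, 174) = (3); d = 3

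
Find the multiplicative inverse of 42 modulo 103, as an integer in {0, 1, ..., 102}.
42^(−1) ≡ 27 (mod 103)

Apply the extended Euclidean algorithm to (103, 42), tracking rows (r, s, t) with s·103 + t·42 = r. Each division r_prev = q·r_cur + r_new produces the new row as (previous row) − q·(current row):
  row A: (103, 1, 0)   [1·103 + 0·42 = 103]
  row B: (42, 0, 1)   [0·103 + 1·42 = 42]
  103 = 2·42 + 19   → row C = row A − 2·row B = (19, 1, −2)   [check: 1·103 − 2·42 = 19]
  42 = 2·19 + 4   → row D = row B − 2·row C = (4, −2, 5)   [check: −2·103 + 5·42 = 4]
  19 = 4·4 + 3   → row E = row C − 4·row D = (3, 9, −22)   [check: 9·103 − 22·42 = 3]
  4 = 1·3 + 1   → row F = row D − 1·row E = (1, −11, 27)   [check: −11·103 + 27·42 = 1]
  3 = 3·1 + 0   → remainder 0, stop. gcd = 1 (last nonzero row F).
The gcd is 1, so 42 is invertible mod 103. The last nonzero row gives −11·103 + 27·42 = 1, so t = 27. So 42^(−1) ≡ 27 (mod 103). Verify: 42 · 27 = 1134 ≡ 1 (mod 103). ✓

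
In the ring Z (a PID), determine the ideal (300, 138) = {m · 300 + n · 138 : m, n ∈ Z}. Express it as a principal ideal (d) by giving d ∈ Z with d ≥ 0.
(300, 138) = (6); d = 6

In the PID Z, (a, b) is generated by gcd(a, b). Compute gcd(300, 138) with the extended Euclidean algorithm, tracking rows (r, s, t) with s·300 + t·138 = r:
  row A: (300, 1, 0)   [1·300 + 0·138 = 300]
  row B: (138, 0, 1)   [0·300 + 1·138 = 138]
  300 = 2·138 + 24   → row C = row A − 2·row B = (24, 1, −2)   [check: 1·300 − 2·138 = 24]
  138 = 5·24 + 18   → row D = row B − 5·row C = (18, −5, 11)   [check: −5·300 + 11·138 = 18]
  24 = 1·18 + 6   → row E = row C − 1·row D = (6, 6, −13)   [check: 6·300 − 13·138 = 6]
  18 = 3·6 + 0   → remainder 0, stop. gcd = 6 (last nonzero row E).
So gcd(300, 138) = 6, with Bézout identity 6·300 − 13·138 = 6. Containment (⊇): the Bézout identity exhibits 6 as an element of (300, 138), giving (6) ⊆ (300, 138). Containment (⊆): since 6 | 300 and 6 | 138 (300 = 6·50, 138 = 6·23), every Z-linear combination of 300 and 138 is divisible by 6, so (300, 138) ⊆ (6). Therefore (300, 138) = (6), d = 6.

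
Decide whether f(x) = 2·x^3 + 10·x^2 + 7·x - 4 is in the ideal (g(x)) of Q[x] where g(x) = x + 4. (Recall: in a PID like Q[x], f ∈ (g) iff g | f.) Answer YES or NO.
In Q[x] the ideal (g) consists of all multiples of g, so f ∈ (g) iff g | f, i.e. iff the remainder of f on division by g is 0. Divide f by g (g is monic, so eliminate the leading term of the running remainder at each step):
  leading term 2·x^3: subtract (2·x^2)·g(x) = 2·x^3 + 8·x^2, leaving 2·x^2 + 7·x - 4
  leading term 2·x^2: subtract (2·x)·g(x) = 2·x^2 + 8·x, leaving -x - 4
  leading term -x: subtract (-1)·g(x) = -x - 4, leaving 0
The remainder is 0, so f(x) = g(x) · h(x) with h(x) = 2·x^2 + 2·x - 1. Hence g | f, i.e. f ∈ (g).

Final answer: YES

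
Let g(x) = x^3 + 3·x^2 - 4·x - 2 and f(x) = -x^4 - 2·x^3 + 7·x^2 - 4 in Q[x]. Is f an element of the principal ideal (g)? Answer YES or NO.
NO

In Q[x] the ideal (g) consists of all multiples of g, so f ∈ (g) iff g | f, i.e. iff the remainder of f on division by g is 0. Divide f by g (g is monic, so eliminate the leading term of the running remainder at each step):
  leading term -x^4: subtract (-x)·g(x) = -x^4 - 3·x^3 + 4·x^2 + 2·x, leaving x^3 + 3·x^2 - 2·x - 4
  leading term x^3: subtract (1)·g(x) = x^3 + 3·x^2 - 4·x - 2, leaving 2·x - 2
The remainder r(x) = 2·x - 2 ≠ 0 (and deg r < deg g), so g ∤ f, i.e. f ∉ (g).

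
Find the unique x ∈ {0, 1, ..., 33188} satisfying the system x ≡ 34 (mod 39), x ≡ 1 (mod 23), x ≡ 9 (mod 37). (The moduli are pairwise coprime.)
The moduli 39, 23, 37 are pairwise coprime, so by the CRT there is a unique solution mod 39·23·37 = 33189.
Solve by successive substitution. Start with x ≡ 34 (mod 39).
  Combine with x ≡ 1 (mod 23): write x = 34 + 39·t and require 34 + 39·t ≡ 1 (mod 23), i.e. 39·t ≡ 1 − 34 ≡ 13 (mod 23). Since 39^(−1) ≡ 13 (mod 23) (39 ≡ 16 (mod 23)), t ≡ 13·13 ≡ 8 (mod 23). So x ≡ 34 + 39·8 = 346 (mod 897).
  Combine with x ≡ 9 (mod 37): write x = 346 + 897·t and require 346 + 897·t ≡ 9 (mod 37), i.e. 897·t ≡ 9 − 346 ≡ 33 (mod 37). Since 897^(−1) ≡ 33 (mod 37) (897 ≡ 9 (mod 37)), t ≡ 33·33 ≡ 16 (mod 37). So x ≡ 346 + 897·16 = 14698 (mod 33189).
Unique solution in [0, 33189): x = 14698.

Final answer: x ≡ 14698 (mod 33189); the representative in [0, 33189) is 14698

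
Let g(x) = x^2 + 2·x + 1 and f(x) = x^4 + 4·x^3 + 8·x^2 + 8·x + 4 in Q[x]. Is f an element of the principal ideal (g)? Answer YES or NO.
NO

In Q[x] the ideal (g) consists of all multiples of g, so f ∈ (g) iff g | f, i.e. iff the remainder of f on division by g is 0. Divide f by g (g is monic, so eliminate the leading term of the running remainder at each step):
  leading term x^4: subtract (x^2)·g(x) = x^4 + 2·x^3 + x^2, leaving 2·x^3 + 7·x^2 + 8·x + 4
  leading term 2·x^3: subtract (2·x)·g(x) = 2·x^3 + 4·x^2 + 2·x, leaving 3·x^2 + 6·x + 4
  leading term 3·x^2: subtract (3)·g(x) = 3·x^2 + 6·x + 3, leaving 1
The remainder r(x) = 1 ≠ 0 (and deg r < deg g), so g ∤ f, i.e. f ∉ (g).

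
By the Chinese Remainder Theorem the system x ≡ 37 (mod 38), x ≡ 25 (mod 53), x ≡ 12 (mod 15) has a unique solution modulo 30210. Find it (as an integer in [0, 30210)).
The moduli 38, 53, 15 are pairwise coprime, so by the CRT there is a unique solution mod 38·53·15 = 30210.
Solve by successive substitution. Start with x ≡ 37 (mod 38).
  Combine with x ≡ 25 (mod 53): write x = 37 + 38·t and require 37 + 38·t ≡ 25 (mod 53), i.e. 38·t ≡ 25 − 37 ≡ 41 (mod 53). Since 38^(−1) ≡ 7 (mod 53), t ≡ 7·41 ≡ 22 (mod 53). So x ≡ 37 + 38·22 = 873 (mod 2014).
  Combine with x ≡ 12 (mod 15): write x = 873 + 2014·t and require 873 + 2014·t ≡ 12 (mod 15), i.e. 2014·t ≡ 12 − 873 ≡ 9 (mod 15). Since 2014^(−1) ≡ 4 (mod 15) (2014 ≡ 4 (mod 15)), t ≡ 4·9 ≡ 6 (mod 15). So x ≡ 873 + 2014·6 = 12957 (mod 30210).
Unique solution in [0, 30210): x = 12957.

Final answer: x ≡ 12957 (mod 30210); the representative in [0, 30210) is 12957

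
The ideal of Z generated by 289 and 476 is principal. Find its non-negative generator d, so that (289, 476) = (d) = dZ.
(289, 476) = (17); d = 17

In the PID Z, (a, b) is generated by gcd(a, b). Compute gcd(476, 289) with the extended Euclidean algorithm, tracking rows (r, s, t) with s·476 + t·289 = r:
  row A: (476, 1, 0)   [1·476 + 0·289 = 476]
  row B: (289, 0, 1)   [0·476 + 1·289 = 289]
  476 = 1·289 + 187   → row C = row A − 1·row B = (187, 1, −1)   [check: 1·476 − 1·289 = 187]
  289 = 1·187 + 102   → row D = row B − 1·row C = (102, −1, 2)   [check: −1·476 + 2·289 = 102]
  187 = 1·102 + 85   → row E = row C − 1·row D = (85, 2, −3)   [check: 2·476 − 3·289 = 85]
  102 = 1·85 + 17   → row F = row D − 1·row E = (17, −3, 5)   [check: −3·476 + 5·289 = 17]
  85 = 5·17 + 0   → remainder 0, stop. gcd = 17 (last nonzero row F).
So gcd(289, 476) = 17, with Bézout identity −3·476 + 5·289 = 17. Containment (⊇): the Bézout identity exhibits 17 as an element of (289, 476), giving (17) ⊆ (289, 476). Containment (⊆): since 17 | 289 and 17 | 476 (289 = 17·17, 476 = 17·28), every Z-linear combination of 289 and 476 is divisible by 17, so (289, 476) ⊆ (17). Therefore (289, 476) = (17), d = 17.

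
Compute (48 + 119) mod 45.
32

Reduce the summands first: 48 ≡ 3, 119 ≡ 29 (mod 45), so 48 + 119 ≡ 3 + 29 (mod 45). 3 + 29 = 32; 32 = 0·45 + 32, so (48 + 119) mod 45 = 32.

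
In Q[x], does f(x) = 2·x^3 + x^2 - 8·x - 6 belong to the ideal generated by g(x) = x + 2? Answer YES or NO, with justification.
In Q[x] the ideal (g) consists of all multiples of g, so f ∈ (g) iff g | f, i.e. iff the remainder of f on division by g is 0. Divide f by g (g is monic, so eliminate the leading term of the running remainder at each step):
  leading term 2·x^3: subtract (2·x^2)·g(x) = 2·x^3 + 4·x^2, leaving -3·x^2 - 8·x - 6
  leading term -3·x^2: subtract (-3·x)·g(x) = -3·x^2 - 6·x, leaving -2·x - 6
  leading term -2·x: subtract (-2)·g(x) = -2·x - 4, leaving -2
The remainder r(x) = -2 ≠ 0 (and deg r < deg g), so g ∤ f, i.e. f ∉ (g).

Final answer: NO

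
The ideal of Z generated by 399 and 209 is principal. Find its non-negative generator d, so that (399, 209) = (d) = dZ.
In the PID Z, (a, b) is generated by gcd(a, b). Compute gcd(399, 209) with the extended Euclidean algorithm, tracking rows (r, s, t) with s·399 + t·209 = r:
  row A: (399, 1, 0)   [1·399 + 0·209 = 399]
  row B: (209, 0, 1)   [0·399 + 1·209 = 209]
  399 = 1·209 + 190   → row C = row A − 1·row B = (190, 1, −1)   [check: 1·399 − 1·209 = 190]
  209 = 1·190 + 19   → row D = row B − 1·row C = (19, −1, 2)   [check: −1·399 + 2·209 = 19]
  190 = 10·19 + 0   → remainder 0, stop. gcd = 19 (last nonzero row D).
So gcd(399, 209) = 19, with Bézout identity −1·399 + 2·209 = 19. Containment (⊇): the Bézout identity exhibits 19 as an element of (399, 209), giving (19) ⊆ (399, 209). Containment (⊆): since 19 | 399 and 19 | 209 (399 = 19·21, 209 = 19·11), every Z-linear combination of 399 and 209 is divisible by 19, so (399, 209) ⊆ (19). Therefore (399, 209) = (19), d = 19.

Final answer: (399, 209) = (19); d = 19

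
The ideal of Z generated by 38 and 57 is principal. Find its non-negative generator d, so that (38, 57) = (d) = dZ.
(38, 57) = (19); d = 19

In the PID Z, (a, b) is generated by gcd(a, b). Compute gcd(57, 38) with the extended Euclidean algorithm, tracking rows (r, s, t) with s·57 + t·38 = r:
  row A: (57, 1, 0)   [1·57 + 0·38 = 57]
  row B: (38, 0, 1)   [0·57 + 1·38 = 38]
  57 = 1·38 + 19   → row C = row A − 1·row B = (19, 1, −1)   [check: 1·57 − 1·38 = 19]
  38 = 2·19 + 0   → remainder 0, stop. gcd = 19 (last nonzero row C).
So gcd(38, 57) = 19, with Bézout identity 1·57 − 1·38 = 19. Containment (⊇): the Bézout identity exhibits 19 as an element of (38, 57), giving (19) ⊆ (38, 57). Containment (⊆): since 19 | 38 and 19 | 57 (38 = 19·2, 57 = 19·3), every Z-linear combination of 38 and 57 is divisible by 19, so (38, 57) ⊆ (19). Therefore (38, 57) = (19), d = 19.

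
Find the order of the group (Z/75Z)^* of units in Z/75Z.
|(Z/75Z)^*| = 40

(Z/75Z)^* consists of the classes a with gcd(a, 75) = 1, so its order is φ(75). φ is multiplicative, with φ(p^e) = p^e − p^(e−1). Factorise 75 = 3 · 5^2. Then
  φ(75) = (3 − 1) · (5^2 − 5^1) = 2 · 20 = 40.
Thus |(Z/75Z)^*| = 40.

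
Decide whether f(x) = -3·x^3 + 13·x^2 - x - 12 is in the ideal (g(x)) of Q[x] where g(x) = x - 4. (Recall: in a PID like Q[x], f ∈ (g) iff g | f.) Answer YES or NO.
In Q[x] the ideal (g) consists of all multiples of g, so f ∈ (g) iff g | f, i.e. iff the remainder of f on division by g is 0. Divide f by g (g is monic, so eliminate the leading term of the running remainder at each step):
  leading term -3·x^3: subtract (-3·x^2)·g(x) = -3·x^3 + 12·x^2, leaving x^2 - x - 12
  leading term x^2: subtract (x)·g(x) = x^2 - 4·x, leaving 3·x - 12
  leading term 3·x: subtract (3)·g(x) = 3·x - 12, leaving 0
The remainder is 0, so f(x) = g(x) · h(x) with h(x) = -3·x^2 + x + 3. Hence g | f, i.e. f ∈ (g).

Final answer: YES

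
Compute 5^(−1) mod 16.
Apply the extended Euclidean algorithm to (16, 5), tracking rows (r, s, t) with s·16 + t·5 = r. Each division r_prev = q·r_cur + r_new produces the new row as (previous row) − q·(current row):
  row A: (16, 1, 0)   [1·16 + 0·5 = 16]
  row B: (5, 0, 1)   [0·16 + 1·5 = 5]
  16 = 3·5 + 1   → row C = row A − 3·row B = (1, 1, −3)   [check: 1·16 − 3·5 = 1]
  5 = 5·1 + 0   → remainder 0, stop. gcd = 1 (last nonzero row C).
The gcd is 1, so 5 is invertible mod 16. The last nonzero row gives 1·16 − 3·5 = 1, so t = −3. So 5^(−1) ≡ −3 ≡ 13 (mod 16). Verify: 5 · 13 = 65 ≡ 1 (mod 16). ✓

Final answer: 5^(−1) ≡ 13 (mod 16)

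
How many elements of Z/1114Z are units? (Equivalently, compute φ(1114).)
An element a ∈ Z/1114Z is a unit iff gcd(a, 1114) = 1, so the number of units is φ(1114). φ is multiplicative, with φ(p^e) = p^e − p^(e−1). Factorise 1114 = 2 · 557. Then
  φ(1114) = (2 − 1) · (557 − 1) = 1 · 556 = 556.

Final answer: Z/1114Z has φ(1114) = 556 units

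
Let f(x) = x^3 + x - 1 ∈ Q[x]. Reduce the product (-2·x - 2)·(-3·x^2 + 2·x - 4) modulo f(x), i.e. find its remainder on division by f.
a · b ≡ 2·x^2 - 2·x + 14 (mod f(x))

First multiply in Q[x] without reducing: a · b = 6·x^3 + 2·x^2 + 4·x + 8. Now divide by f(x) = x^3 + x - 1, eliminating the leading term at each step:
  leading term 6·x^3: subtract (6)·f(x) = 6·x^3 + 6·x - 6, leaving 2·x^2 - 2·x + 14
The degree is now < 3, so this is the remainder. Hence a · b ≡ 2·x^2 - 2·x + 14 in Q[x]/(f).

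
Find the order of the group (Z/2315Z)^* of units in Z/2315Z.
(Z/2315Z)^* consists of the classes a with gcd(a, 2315) = 1, so its order is φ(2315). φ is multiplicative, with φ(p^e) = p^e − p^(e−1). Factorise 2315 = 5 · 463. Then
  φ(2315) = (5 − 1) · (463 − 1) = 4 · 462 = 1848.
Thus |(Z/2315Z)^*| = 1848.

Final answer: |(Z/2315Z)^*| = 1848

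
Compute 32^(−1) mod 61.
32^(−1) ≡ 21 (mod 61)

Apply the extended Euclidean algorithm to (61, 32), tracking rows (r, s, t) with s·61 + t·32 = r. Each division r_prev = q·r_cur + r_new produces the new row as (previous row) − q·(current row):
  row A: (61, 1, 0)   [1·61 + 0·32 = 61]
  row B: (32, 0, 1)   [0·61 + 1·32 = 32]
  61 = 1·32 + 29   → row C = row A − 1·row B = (29, 1, −1)   [check: 1·61 − 1·32 = 29]
  32 = 1·29 + 3   → row D = row B − 1·row C = (3, −1, 2)   [check: −1·61 + 2·32 = 3]
  29 = 9·3 + 2   → row E = row C − 9·row D = (2, 10, −19)   [check: 10·61 − 19·32 = 2]
  3 = 1·2 + 1   → row F = row D − 1·row E = (1, −11, 21)   [check: −11·61 + 21·32 = 1]
  2 = 2·1 + 0   → remainder 0, stop. gcd = 1 (last nonzero row F).
The gcd is 1, so 32 is invertible mod 61. The last nonzero row gives −11·61 + 21·32 = 1, so t = 21. So 32^(−1) ≡ 21 (mod 61). Verify: 32 · 21 = 672 ≡ 1 (mod 61). ✓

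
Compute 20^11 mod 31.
Use repeated squaring. Binary(11) = 1011. Walk through the bits of the exponent 11 left-to-right: at each bit after the leading one, square the running value, then multiply by 20 if the bit is 1 (always reducing mod 31):
  bit 1 = 1 (leading): start with 20.
  bit 2 = 0: square 20^2 = 400 ≡ 28 (mod 31).
  bit 3 = 1: square 28^2 = 784 ≡ 9; bit is 1, so multiply 9·20 = 180 ≡ 25 (mod 31).
  bit 4 = 1: square 25^2 = 625 ≡ 5; bit is 1, so multiply 5·20 = 100 ≡ 7 (mod 31).
Final value: 20^11 ≡ 7 (mod 31).

Final answer: 7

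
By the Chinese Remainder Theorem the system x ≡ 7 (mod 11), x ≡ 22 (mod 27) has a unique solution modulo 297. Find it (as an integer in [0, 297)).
The moduli 11, 27 are pairwise coprime, so by the CRT there is a unique solution mod 11·27 = 297.
Solve by successive substitution. Start with x ≡ 7 (mod 11).
  Combine with x ≡ 22 (mod 27): write x = 7 + 11·t and require 7 + 11·t ≡ 22 (mod 27), i.e. 11·t ≡ 22 − 7 ≡ 15 (mod 27). Since 11^(−1) ≡ 5 (mod 27), t ≡ 5·15 ≡ 21 (mod 27). So x ≡ 7 + 11·21 = 238 (mod 297).
Unique solution in [0, 297): x = 238.

Final answer: x ≡ 238 (mod 297); the representative in [0, 297) is 238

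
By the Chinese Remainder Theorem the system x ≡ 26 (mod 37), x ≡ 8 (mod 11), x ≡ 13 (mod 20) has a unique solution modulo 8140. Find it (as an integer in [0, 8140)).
The moduli 37, 11, 20 are pairwise coprime, so by the CRT there is a unique solution mod 37·11·20 = 8140.
Solve by successive substitution. Start with x ≡ 26 (mod 37).
  Combine with x ≡ 8 (mod 11): write x = 26 + 37·t and require 26 + 37·t ≡ 8 (mod 11), i.e. 37·t ≡ 8 − 26 ≡ 4 (mod 11). Since 37^(−1) ≡ 3 (mod 11) (37 ≡ 4 (mod 11)), t ≡ 3·4 ≡ 1 (mod 11). So x ≡ 26 + 37·1 = 63 (mod 407).
  Combine with x ≡ 13 (mod 20): write x = 63 + 407·t and require 63 + 407·t ≡ 13 (mod 20), i.e. 407·t ≡ 13 − 63 ≡ 10 (mod 20). Since 407^(−1) ≡ 3 (mod 20) (407 ≡ 7 (mod 20)), t ≡ 3·10 ≡ 10 (mod 20). So x ≡ 63 + 407·10 = 4133 (mod 8140).
Unique solution in [0, 8140): x = 4133.

Final answer: x ≡ 4133 (mod 8140); the representative in [0, 8140) is 4133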